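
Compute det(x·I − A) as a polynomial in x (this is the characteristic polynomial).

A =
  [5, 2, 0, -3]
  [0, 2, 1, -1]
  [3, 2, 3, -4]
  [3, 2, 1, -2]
x^4 - 8*x^3 + 24*x^2 - 32*x + 16

Expanding det(x·I − A) (e.g. by cofactor expansion or by noting that A is similar to its Jordan form J, which has the same characteristic polynomial as A) gives
  χ_A(x) = x^4 - 8*x^3 + 24*x^2 - 32*x + 16
which factors as (x - 2)^4. The eigenvalues (with algebraic multiplicities) are λ = 2 with multiplicity 4.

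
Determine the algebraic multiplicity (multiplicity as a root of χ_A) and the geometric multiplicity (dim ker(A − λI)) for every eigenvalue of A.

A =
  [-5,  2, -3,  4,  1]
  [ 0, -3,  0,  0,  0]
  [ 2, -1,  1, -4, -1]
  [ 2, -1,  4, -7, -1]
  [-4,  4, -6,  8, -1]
λ = -3: alg = 5, geom = 3

Step 1 — factor the characteristic polynomial to read off the algebraic multiplicities:
  χ_A(x) = (x + 3)^5

Step 2 — compute geometric multiplicities via the rank-nullity identity g(λ) = n − rank(A − λI):
  rank(A − (-3)·I) = 2, so dim ker(A − (-3)·I) = n − 2 = 3

Summary:
  λ = -3: algebraic multiplicity = 5, geometric multiplicity = 3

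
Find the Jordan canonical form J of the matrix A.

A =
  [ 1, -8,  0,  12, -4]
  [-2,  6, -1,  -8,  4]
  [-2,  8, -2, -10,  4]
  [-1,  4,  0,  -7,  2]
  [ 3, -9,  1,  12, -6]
J_3(-2) ⊕ J_2(-1)

The characteristic polynomial is
  det(x·I − A) = x^5 + 8*x^4 + 25*x^3 + 38*x^2 + 28*x + 8 = (x + 1)^2*(x + 2)^3

Eigenvalues and multiplicities (the geometric multiplicity of λ is n − rank(A − λI), which equals the number of Jordan blocks for λ):
  λ = -2: algebraic multiplicity = 3, geometric multiplicity = 1
  λ = -1: algebraic multiplicity = 2, geometric multiplicity = 1

Determining the block sizes for each eigenvalue:
  λ = -2: one block (gm = 1), so the single block has size am = 3 → block sizes [3]
  λ = -1: one block (gm = 1), so the single block has size am = 2 → block sizes [2]

Assembling the blocks gives a Jordan form
J =
  [-2,  1,  0,  0,  0]
  [ 0, -2,  1,  0,  0]
  [ 0,  0, -2,  0,  0]
  [ 0,  0,  0, -1,  1]
  [ 0,  0,  0,  0, -1]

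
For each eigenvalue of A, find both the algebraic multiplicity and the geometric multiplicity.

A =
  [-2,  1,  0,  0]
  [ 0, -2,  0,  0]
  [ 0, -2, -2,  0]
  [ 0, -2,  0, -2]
λ = -2: alg = 4, geom = 3

Step 1 — factor the characteristic polynomial to read off the algebraic multiplicities:
  χ_A(x) = (x + 2)^4

Step 2 — compute geometric multiplicities via the rank-nullity identity g(λ) = n − rank(A − λI):
  rank(A − (-2)·I) = 1, so dim ker(A − (-2)·I) = n − 1 = 3

Summary:
  λ = -2: algebraic multiplicity = 4, geometric multiplicity = 3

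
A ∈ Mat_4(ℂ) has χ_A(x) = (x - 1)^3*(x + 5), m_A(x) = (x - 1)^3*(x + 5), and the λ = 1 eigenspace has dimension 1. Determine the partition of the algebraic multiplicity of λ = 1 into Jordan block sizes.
Block sizes for λ = 1: [3]

Step 1 — from the characteristic polynomial, algebraic multiplicity of λ = 1 is 3. From dim ker(A − (1)·I) = 1, there are exactly 1 Jordan blocks for λ = 1.
Step 2 — from the minimal polynomial, the factor (x − 1)^3 tells us the largest block for λ = 1 has size 3.
Step 3 — with total size 3, 1 blocks, and largest block 3, the block sizes (in nonincreasing order) are [3].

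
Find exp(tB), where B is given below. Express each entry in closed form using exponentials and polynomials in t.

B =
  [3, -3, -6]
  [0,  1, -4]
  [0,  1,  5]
e^{tB} =
  [exp(3*t), -3*t*exp(3*t), -6*t*exp(3*t)]
  [0, -2*t*exp(3*t) + exp(3*t), -4*t*exp(3*t)]
  [0, t*exp(3*t), 2*t*exp(3*t) + exp(3*t)]

Strategy: write B = P · J · P⁻¹ where J is a Jordan canonical form, so e^{tB} = P · e^{tJ} · P⁻¹, and e^{tJ} can be computed block-by-block.

B has Jordan form
J =
  [3, 1, 0]
  [0, 3, 0]
  [0, 0, 3]
(up to reordering of blocks).

Per-block formulas:
  For a 2×2 Jordan block J_2(3): exp(t · J_2(3)) = e^(3t)·(I + t·N), where N is the 2×2 nilpotent shift.
  For a 1×1 block at λ = 3: exp(t · [3]) = [e^(3t)].

After assembling e^{tJ} and conjugating by P, we get:

e^{tB} =
  [exp(3*t), -3*t*exp(3*t), -6*t*exp(3*t)]
  [0, -2*t*exp(3*t) + exp(3*t), -4*t*exp(3*t)]
  [0, t*exp(3*t), 2*t*exp(3*t) + exp(3*t)]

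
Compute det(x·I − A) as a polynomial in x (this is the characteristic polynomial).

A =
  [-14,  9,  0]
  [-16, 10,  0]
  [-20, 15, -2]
x^3 + 6*x^2 + 12*x + 8

Expanding det(x·I − A) (e.g. by cofactor expansion or by noting that A is similar to its Jordan form J, which has the same characteristic polynomial as A) gives
  χ_A(x) = x^3 + 6*x^2 + 12*x + 8
which factors as (x + 2)^3. The eigenvalues (with algebraic multiplicities) are λ = -2 with multiplicity 3.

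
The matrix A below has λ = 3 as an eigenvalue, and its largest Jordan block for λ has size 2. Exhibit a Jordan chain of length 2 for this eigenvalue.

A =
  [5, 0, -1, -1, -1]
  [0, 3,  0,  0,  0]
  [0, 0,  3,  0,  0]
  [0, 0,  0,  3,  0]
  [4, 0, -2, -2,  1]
A Jordan chain for λ = 3 of length 2:
v_1 = (2, 0, 0, 0, 4)ᵀ
v_2 = (1, 0, 0, 0, 0)ᵀ

Let N = A − (3)·I. We want v_2 with N^2 v_2 = 0 but N^1 v_2 ≠ 0; then v_{j-1} := N · v_j for j = 2, …, 2.

Pick v_2 = (1, 0, 0, 0, 0)ᵀ.
Then v_1 = N · v_2 = (2, 0, 0, 0, 4)ᵀ.

Sanity check: (A − (3)·I) v_1 = (0, 0, 0, 0, 0)ᵀ = 0. ✓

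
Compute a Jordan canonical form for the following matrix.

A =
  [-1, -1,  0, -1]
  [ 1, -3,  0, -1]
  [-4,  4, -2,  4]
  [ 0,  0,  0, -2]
J_2(-2) ⊕ J_1(-2) ⊕ J_1(-2)

The characteristic polynomial is
  det(x·I − A) = x^4 + 8*x^3 + 24*x^2 + 32*x + 16 = (x + 2)^4

Eigenvalues and multiplicities (the geometric multiplicity of λ is n − rank(A − λI), which equals the number of Jordan blocks for λ):
  λ = -2: algebraic multiplicity = 4, geometric multiplicity = 3

Determining the block sizes for each eigenvalue:
  λ = -2: 3 blocks summing to 4 forces exactly one block of size 2 and the rest size 1 → block sizes [2, 1, 1]

Assembling the blocks gives a Jordan form
J =
  [-2,  1,  0,  0]
  [ 0, -2,  0,  0]
  [ 0,  0, -2,  0]
  [ 0,  0,  0, -2]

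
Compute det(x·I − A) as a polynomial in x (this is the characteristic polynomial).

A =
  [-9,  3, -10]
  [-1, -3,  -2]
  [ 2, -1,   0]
x^3 + 12*x^2 + 48*x + 64

Expanding det(x·I − A) (e.g. by cofactor expansion or by noting that A is similar to its Jordan form J, which has the same characteristic polynomial as A) gives
  χ_A(x) = x^3 + 12*x^2 + 48*x + 64
which factors as (x + 4)^3. The eigenvalues (with algebraic multiplicities) are λ = -4 with multiplicity 3.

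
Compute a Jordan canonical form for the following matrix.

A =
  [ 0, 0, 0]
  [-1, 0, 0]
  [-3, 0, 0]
J_2(0) ⊕ J_1(0)

The characteristic polynomial is
  det(x·I − A) = x^3

Eigenvalues and multiplicities (the geometric multiplicity of λ is n − rank(A − λI), which equals the number of Jordan blocks for λ):
  λ = 0: algebraic multiplicity = 3, geometric multiplicity = 2

Determining the block sizes for each eigenvalue:
  λ = 0: 2 blocks summing to 3 forces exactly one block of size 2 and the rest size 1 → block sizes [2, 1]

Assembling the blocks gives a Jordan form
J =
  [0, 1, 0]
  [0, 0, 0]
  [0, 0, 0]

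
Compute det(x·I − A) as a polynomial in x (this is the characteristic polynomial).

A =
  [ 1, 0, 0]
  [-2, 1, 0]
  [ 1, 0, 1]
x^3 - 3*x^2 + 3*x - 1

Expanding det(x·I − A) (e.g. by cofactor expansion or by noting that A is similar to its Jordan form J, which has the same characteristic polynomial as A) gives
  χ_A(x) = x^3 - 3*x^2 + 3*x - 1
which factors as (x - 1)^3. The eigenvalues (with algebraic multiplicities) are λ = 1 with multiplicity 3.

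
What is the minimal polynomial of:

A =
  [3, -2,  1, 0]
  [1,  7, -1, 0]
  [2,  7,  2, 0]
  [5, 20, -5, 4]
x^3 - 12*x^2 + 48*x - 64

The characteristic polynomial is χ_A(x) = (x - 4)^4, so the eigenvalues are known. The minimal polynomial is
  m_A(x) = Π_λ (x − λ)^{k_λ}
where k_λ is the size of the *largest* Jordan block for λ (equivalently, the smallest k with (A − λI)^k v = 0 for every generalised eigenvector v of λ).

  λ = 4: largest Jordan block has size 3, contributing (x − 4)^3

So m_A(x) = (x - 4)^3 = x^3 - 12*x^2 + 48*x - 64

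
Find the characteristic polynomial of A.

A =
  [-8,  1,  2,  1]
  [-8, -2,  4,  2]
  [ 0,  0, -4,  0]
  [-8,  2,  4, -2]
x^4 + 16*x^3 + 96*x^2 + 256*x + 256

Expanding det(x·I − A) (e.g. by cofactor expansion or by noting that A is similar to its Jordan form J, which has the same characteristic polynomial as A) gives
  χ_A(x) = x^4 + 16*x^3 + 96*x^2 + 256*x + 256
which factors as (x + 4)^4. The eigenvalues (with algebraic multiplicities) are λ = -4 with multiplicity 4.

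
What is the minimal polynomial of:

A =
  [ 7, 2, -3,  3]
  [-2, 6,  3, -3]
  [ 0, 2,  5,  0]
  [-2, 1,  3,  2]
x^3 - 15*x^2 + 75*x - 125

The characteristic polynomial is χ_A(x) = (x - 5)^4, so the eigenvalues are known. The minimal polynomial is
  m_A(x) = Π_λ (x − λ)^{k_λ}
where k_λ is the size of the *largest* Jordan block for λ (equivalently, the smallest k with (A − λI)^k v = 0 for every generalised eigenvector v of λ).

  λ = 5: largest Jordan block has size 3, contributing (x − 5)^3

So m_A(x) = (x - 5)^3 = x^3 - 15*x^2 + 75*x - 125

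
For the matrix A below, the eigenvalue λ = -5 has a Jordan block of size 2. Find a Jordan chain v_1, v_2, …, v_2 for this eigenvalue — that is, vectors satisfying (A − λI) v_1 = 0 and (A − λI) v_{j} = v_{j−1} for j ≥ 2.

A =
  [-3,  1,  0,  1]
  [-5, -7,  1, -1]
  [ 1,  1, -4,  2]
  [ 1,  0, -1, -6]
A Jordan chain for λ = -5 of length 2:
v_1 = (2, -5, 1, 1)ᵀ
v_2 = (1, 0, 0, 0)ᵀ

Let N = A − (-5)·I. We want v_2 with N^2 v_2 = 0 but N^1 v_2 ≠ 0; then v_{j-1} := N · v_j for j = 2, …, 2.

Pick v_2 = (1, 0, 0, 0)ᵀ.
Then v_1 = N · v_2 = (2, -5, 1, 1)ᵀ.

Sanity check: (A − (-5)·I) v_1 = (0, 0, 0, 0)ᵀ = 0. ✓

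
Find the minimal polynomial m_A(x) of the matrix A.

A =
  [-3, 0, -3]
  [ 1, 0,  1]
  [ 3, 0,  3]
x^2

The characteristic polynomial is χ_A(x) = x^3, so the eigenvalues are known. The minimal polynomial is
  m_A(x) = Π_λ (x − λ)^{k_λ}
where k_λ is the size of the *largest* Jordan block for λ (equivalently, the smallest k with (A − λI)^k v = 0 for every generalised eigenvector v of λ).

  λ = 0: largest Jordan block has size 2, contributing (x − 0)^2

So m_A(x) = x^2 = x^2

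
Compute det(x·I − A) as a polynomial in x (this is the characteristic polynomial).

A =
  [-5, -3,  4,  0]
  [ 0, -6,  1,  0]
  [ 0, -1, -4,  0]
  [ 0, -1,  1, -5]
x^4 + 20*x^3 + 150*x^2 + 500*x + 625

Expanding det(x·I − A) (e.g. by cofactor expansion or by noting that A is similar to its Jordan form J, which has the same characteristic polynomial as A) gives
  χ_A(x) = x^4 + 20*x^3 + 150*x^2 + 500*x + 625
which factors as (x + 5)^4. The eigenvalues (with algebraic multiplicities) are λ = -5 with multiplicity 4.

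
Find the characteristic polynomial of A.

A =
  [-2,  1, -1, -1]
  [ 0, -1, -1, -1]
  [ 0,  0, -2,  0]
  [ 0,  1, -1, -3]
x^4 + 8*x^3 + 24*x^2 + 32*x + 16

Expanding det(x·I − A) (e.g. by cofactor expansion or by noting that A is similar to its Jordan form J, which has the same characteristic polynomial as A) gives
  χ_A(x) = x^4 + 8*x^3 + 24*x^2 + 32*x + 16
which factors as (x + 2)^4. The eigenvalues (with algebraic multiplicities) are λ = -2 with multiplicity 4.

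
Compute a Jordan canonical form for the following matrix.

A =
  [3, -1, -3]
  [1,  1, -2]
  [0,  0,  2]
J_3(2)

The characteristic polynomial is
  det(x·I − A) = x^3 - 6*x^2 + 12*x - 8 = (x - 2)^3

Eigenvalues and multiplicities (the geometric multiplicity of λ is n − rank(A − λI), which equals the number of Jordan blocks for λ):
  λ = 2: algebraic multiplicity = 3, geometric multiplicity = 1

Determining the block sizes for each eigenvalue:
  λ = 2: one block (gm = 1), so the single block has size am = 3 → block sizes [3]

Assembling the blocks gives a Jordan form
J =
  [2, 1, 0]
  [0, 2, 1]
  [0, 0, 2]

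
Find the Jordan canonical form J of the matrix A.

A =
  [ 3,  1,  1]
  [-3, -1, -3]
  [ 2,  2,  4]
J_2(2) ⊕ J_1(2)

The characteristic polynomial is
  det(x·I − A) = x^3 - 6*x^2 + 12*x - 8 = (x - 2)^3

Eigenvalues and multiplicities (the geometric multiplicity of λ is n − rank(A − λI), which equals the number of Jordan blocks for λ):
  λ = 2: algebraic multiplicity = 3, geometric multiplicity = 2

Determining the block sizes for each eigenvalue:
  λ = 2: 2 blocks summing to 3 forces exactly one block of size 2 and the rest size 1 → block sizes [2, 1]

Assembling the blocks gives a Jordan form
J =
  [2, 1, 0]
  [0, 2, 0]
  [0, 0, 2]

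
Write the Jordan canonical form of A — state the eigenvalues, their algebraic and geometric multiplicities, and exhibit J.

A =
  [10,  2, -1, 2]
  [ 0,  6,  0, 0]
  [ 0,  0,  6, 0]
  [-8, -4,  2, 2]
J_2(6) ⊕ J_1(6) ⊕ J_1(6)

The characteristic polynomial is
  det(x·I − A) = x^4 - 24*x^3 + 216*x^2 - 864*x + 1296 = (x - 6)^4

Eigenvalues and multiplicities (the geometric multiplicity of λ is n − rank(A − λI), which equals the number of Jordan blocks for λ):
  λ = 6: algebraic multiplicity = 4, geometric multiplicity = 3

Determining the block sizes for each eigenvalue:
  λ = 6: 3 blocks summing to 4 forces exactly one block of size 2 and the rest size 1 → block sizes [2, 1, 1]

Assembling the blocks gives a Jordan form
J =
  [6, 1, 0, 0]
  [0, 6, 0, 0]
  [0, 0, 6, 0]
  [0, 0, 0, 6]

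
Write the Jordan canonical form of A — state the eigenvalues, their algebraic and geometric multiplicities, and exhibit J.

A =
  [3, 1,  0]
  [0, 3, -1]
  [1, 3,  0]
J_3(2)

The characteristic polynomial is
  det(x·I − A) = x^3 - 6*x^2 + 12*x - 8 = (x - 2)^3

Eigenvalues and multiplicities (the geometric multiplicity of λ is n − rank(A − λI), which equals the number of Jordan blocks for λ):
  λ = 2: algebraic multiplicity = 3, geometric multiplicity = 1

Determining the block sizes for each eigenvalue:
  λ = 2: one block (gm = 1), so the single block has size am = 3 → block sizes [3]

Assembling the blocks gives a Jordan form
J =
  [2, 1, 0]
  [0, 2, 1]
  [0, 0, 2]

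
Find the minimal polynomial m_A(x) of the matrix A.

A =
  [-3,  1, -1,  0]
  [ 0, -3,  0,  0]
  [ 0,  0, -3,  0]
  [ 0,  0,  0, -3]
x^2 + 6*x + 9

The characteristic polynomial is χ_A(x) = (x + 3)^4, so the eigenvalues are known. The minimal polynomial is
  m_A(x) = Π_λ (x − λ)^{k_λ}
where k_λ is the size of the *largest* Jordan block for λ (equivalently, the smallest k with (A − λI)^k v = 0 for every generalised eigenvector v of λ).

  λ = -3: largest Jordan block has size 2, contributing (x + 3)^2

So m_A(x) = (x + 3)^2 = x^2 + 6*x + 9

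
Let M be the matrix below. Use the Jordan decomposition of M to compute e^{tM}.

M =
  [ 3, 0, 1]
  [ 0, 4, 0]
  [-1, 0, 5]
e^{tM} =
  [-t*exp(4*t) + exp(4*t), 0, t*exp(4*t)]
  [0, exp(4*t), 0]
  [-t*exp(4*t), 0, t*exp(4*t) + exp(4*t)]

Strategy: write M = P · J · P⁻¹ where J is a Jordan canonical form, so e^{tM} = P · e^{tJ} · P⁻¹, and e^{tJ} can be computed block-by-block.

M has Jordan form
J =
  [4, 1, 0]
  [0, 4, 0]
  [0, 0, 4]
(up to reordering of blocks).

Per-block formulas:
  For a 1×1 block at λ = 4: exp(t · [4]) = [e^(4t)].
  For a 2×2 Jordan block J_2(4): exp(t · J_2(4)) = e^(4t)·(I + t·N), where N is the 2×2 nilpotent shift.

After assembling e^{tJ} and conjugating by P, we get:

e^{tM} =
  [-t*exp(4*t) + exp(4*t), 0, t*exp(4*t)]
  [0, exp(4*t), 0]
  [-t*exp(4*t), 0, t*exp(4*t) + exp(4*t)]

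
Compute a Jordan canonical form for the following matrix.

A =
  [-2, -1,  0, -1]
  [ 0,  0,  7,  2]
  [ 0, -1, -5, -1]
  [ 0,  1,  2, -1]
J_3(-2) ⊕ J_1(-2)

The characteristic polynomial is
  det(x·I − A) = x^4 + 8*x^3 + 24*x^2 + 32*x + 16 = (x + 2)^4

Eigenvalues and multiplicities (the geometric multiplicity of λ is n − rank(A − λI), which equals the number of Jordan blocks for λ):
  λ = -2: algebraic multiplicity = 4, geometric multiplicity = 2

Determining the block sizes for each eigenvalue:
  λ = -2: with am = 4 and gm = 2, the partition is not yet determined (e.g. several partitions of 4 into 2 parts exist). Let N = A − (-2)·I. Computing rank(N^1) = 2, rank(N^2) = 1, rank(N^3) = 0; the number of blocks of size ≥ j is rank(N^{j−1}) − rank(N^j), giving [2, 1, 1]. So we have 1 block(s) of size 3, 1 block(s) of size 1 → block sizes [3, 1]

Assembling the blocks gives a Jordan form
J =
  [-2,  1,  0,  0]
  [ 0, -2,  1,  0]
  [ 0,  0, -2,  0]
  [ 0,  0,  0, -2]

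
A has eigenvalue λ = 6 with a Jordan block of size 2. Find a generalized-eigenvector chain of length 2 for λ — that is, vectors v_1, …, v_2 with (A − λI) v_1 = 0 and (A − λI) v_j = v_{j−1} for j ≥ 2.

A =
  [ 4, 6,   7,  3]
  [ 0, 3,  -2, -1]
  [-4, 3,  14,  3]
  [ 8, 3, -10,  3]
A Jordan chain for λ = 6 of length 2:
v_1 = (-2, 0, -4, 8)ᵀ
v_2 = (1, 0, 0, 0)ᵀ

Let N = A − (6)·I. We want v_2 with N^2 v_2 = 0 but N^1 v_2 ≠ 0; then v_{j-1} := N · v_j for j = 2, …, 2.

Pick v_2 = (1, 0, 0, 0)ᵀ.
Then v_1 = N · v_2 = (-2, 0, -4, 8)ᵀ.

Sanity check: (A − (6)·I) v_1 = (0, 0, 0, 0)ᵀ = 0. ✓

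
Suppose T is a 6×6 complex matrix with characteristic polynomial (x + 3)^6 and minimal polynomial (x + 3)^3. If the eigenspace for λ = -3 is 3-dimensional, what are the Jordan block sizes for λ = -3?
Block sizes for λ = -3: [3, 2, 1]

Step 1 — from the characteristic polynomial, algebraic multiplicity of λ = -3 is 6. From dim ker(T − (-3)·I) = 3, there are exactly 3 Jordan blocks for λ = -3.
Step 2 — from the minimal polynomial, the factor (x + 3)^3 tells us the largest block for λ = -3 has size 3.
Step 3 — with total size 6, 3 blocks, and largest block 3, the block sizes (in nonincreasing order) are [3, 2, 1].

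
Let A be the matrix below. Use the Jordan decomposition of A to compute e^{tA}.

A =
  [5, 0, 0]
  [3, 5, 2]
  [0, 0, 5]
e^{tA} =
  [exp(5*t), 0, 0]
  [3*t*exp(5*t), exp(5*t), 2*t*exp(5*t)]
  [0, 0, exp(5*t)]

Strategy: write A = P · J · P⁻¹ where J is a Jordan canonical form, so e^{tA} = P · e^{tJ} · P⁻¹, and e^{tJ} can be computed block-by-block.

A has Jordan form
J =
  [5, 1, 0]
  [0, 5, 0]
  [0, 0, 5]
(up to reordering of blocks).

Per-block formulas:
  For a 1×1 block at λ = 5: exp(t · [5]) = [e^(5t)].
  For a 2×2 Jordan block J_2(5): exp(t · J_2(5)) = e^(5t)·(I + t·N), where N is the 2×2 nilpotent shift.

After assembling e^{tJ} and conjugating by P, we get:

e^{tA} =
  [exp(5*t), 0, 0]
  [3*t*exp(5*t), exp(5*t), 2*t*exp(5*t)]
  [0, 0, exp(5*t)]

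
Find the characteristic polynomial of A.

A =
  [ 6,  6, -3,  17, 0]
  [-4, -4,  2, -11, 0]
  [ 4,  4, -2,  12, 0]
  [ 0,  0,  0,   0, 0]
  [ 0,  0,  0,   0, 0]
x^5

Expanding det(x·I − A) (e.g. by cofactor expansion or by noting that A is similar to its Jordan form J, which has the same characteristic polynomial as A) gives
  χ_A(x) = x^5
which factors as x^5. The eigenvalues (with algebraic multiplicities) are λ = 0 with multiplicity 5.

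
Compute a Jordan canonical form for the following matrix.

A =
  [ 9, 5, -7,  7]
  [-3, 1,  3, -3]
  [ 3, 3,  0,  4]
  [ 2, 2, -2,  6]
J_3(4) ⊕ J_1(4)

The characteristic polynomial is
  det(x·I − A) = x^4 - 16*x^3 + 96*x^2 - 256*x + 256 = (x - 4)^4

Eigenvalues and multiplicities (the geometric multiplicity of λ is n − rank(A − λI), which equals the number of Jordan blocks for λ):
  λ = 4: algebraic multiplicity = 4, geometric multiplicity = 2

Determining the block sizes for each eigenvalue:
  λ = 4: with am = 4 and gm = 2, the partition is not yet determined (e.g. several partitions of 4 into 2 parts exist). Let N = A − (4)·I. Computing rank(N^1) = 2, rank(N^2) = 1, rank(N^3) = 0; the number of blocks of size ≥ j is rank(N^{j−1}) − rank(N^j), giving [2, 1, 1]. So we have 1 block(s) of size 3, 1 block(s) of size 1 → block sizes [3, 1]

Assembling the blocks gives a Jordan form
J =
  [4, 1, 0, 0]
  [0, 4, 1, 0]
  [0, 0, 4, 0]
  [0, 0, 0, 4]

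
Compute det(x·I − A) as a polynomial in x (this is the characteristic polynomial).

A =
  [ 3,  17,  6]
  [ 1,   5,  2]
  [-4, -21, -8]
x^3

Expanding det(x·I − A) (e.g. by cofactor expansion or by noting that A is similar to its Jordan form J, which has the same characteristic polynomial as A) gives
  χ_A(x) = x^3
which factors as x^3. The eigenvalues (with algebraic multiplicities) are λ = 0 with multiplicity 3.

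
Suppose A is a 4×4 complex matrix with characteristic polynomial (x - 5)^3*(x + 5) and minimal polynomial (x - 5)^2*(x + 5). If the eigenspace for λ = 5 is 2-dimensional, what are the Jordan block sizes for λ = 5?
Block sizes for λ = 5: [2, 1]

Step 1 — from the characteristic polynomial, algebraic multiplicity of λ = 5 is 3. From dim ker(A − (5)·I) = 2, there are exactly 2 Jordan blocks for λ = 5.
Step 2 — from the minimal polynomial, the factor (x − 5)^2 tells us the largest block for λ = 5 has size 2.
Step 3 — with total size 3, 2 blocks, and largest block 2, the block sizes (in nonincreasing order) are [2, 1].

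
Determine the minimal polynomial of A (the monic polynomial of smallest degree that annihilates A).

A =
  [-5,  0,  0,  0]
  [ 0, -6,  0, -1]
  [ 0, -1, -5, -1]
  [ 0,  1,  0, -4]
x^2 + 10*x + 25

The characteristic polynomial is χ_A(x) = (x + 5)^4, so the eigenvalues are known. The minimal polynomial is
  m_A(x) = Π_λ (x − λ)^{k_λ}
where k_λ is the size of the *largest* Jordan block for λ (equivalently, the smallest k with (A − λI)^k v = 0 for every generalised eigenvector v of λ).

  λ = -5: largest Jordan block has size 2, contributing (x + 5)^2

So m_A(x) = (x + 5)^2 = x^2 + 10*x + 25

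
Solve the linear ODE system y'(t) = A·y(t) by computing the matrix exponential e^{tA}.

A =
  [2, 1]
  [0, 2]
e^{tA} =
  [exp(2*t), t*exp(2*t)]
  [0, exp(2*t)]

Strategy: write A = P · J · P⁻¹ where J is a Jordan canonical form, so e^{tA} = P · e^{tJ} · P⁻¹, and e^{tJ} can be computed block-by-block.

A has Jordan form
J =
  [2, 1]
  [0, 2]
(up to reordering of blocks).

Per-block formulas:
  For a 2×2 Jordan block J_2(2): exp(t · J_2(2)) = e^(2t)·(I + t·N), where N is the 2×2 nilpotent shift.

After assembling e^{tJ} and conjugating by P, we get:

e^{tA} =
  [exp(2*t), t*exp(2*t)]
  [0, exp(2*t)]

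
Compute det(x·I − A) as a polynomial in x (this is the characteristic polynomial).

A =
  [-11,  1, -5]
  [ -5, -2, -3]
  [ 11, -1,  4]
x^3 + 9*x^2 + 27*x + 27

Expanding det(x·I − A) (e.g. by cofactor expansion or by noting that A is similar to its Jordan form J, which has the same characteristic polynomial as A) gives
  χ_A(x) = x^3 + 9*x^2 + 27*x + 27
which factors as (x + 3)^3. The eigenvalues (with algebraic multiplicities) are λ = -3 with multiplicity 3.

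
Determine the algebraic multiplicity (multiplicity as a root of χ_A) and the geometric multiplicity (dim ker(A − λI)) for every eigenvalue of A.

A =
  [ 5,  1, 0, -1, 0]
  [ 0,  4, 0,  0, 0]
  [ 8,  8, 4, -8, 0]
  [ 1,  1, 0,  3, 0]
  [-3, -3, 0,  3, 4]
λ = 4: alg = 5, geom = 4

Step 1 — factor the characteristic polynomial to read off the algebraic multiplicities:
  χ_A(x) = (x - 4)^5

Step 2 — compute geometric multiplicities via the rank-nullity identity g(λ) = n − rank(A − λI):
  rank(A − (4)·I) = 1, so dim ker(A − (4)·I) = n − 1 = 4

Summary:
  λ = 4: algebraic multiplicity = 5, geometric multiplicity = 4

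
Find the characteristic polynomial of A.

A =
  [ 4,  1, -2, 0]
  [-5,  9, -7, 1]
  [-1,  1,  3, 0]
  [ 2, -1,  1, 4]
x^4 - 20*x^3 + 150*x^2 - 500*x + 625

Expanding det(x·I − A) (e.g. by cofactor expansion or by noting that A is similar to its Jordan form J, which has the same characteristic polynomial as A) gives
  χ_A(x) = x^4 - 20*x^3 + 150*x^2 - 500*x + 625
which factors as (x - 5)^4. The eigenvalues (with algebraic multiplicities) are λ = 5 with multiplicity 4.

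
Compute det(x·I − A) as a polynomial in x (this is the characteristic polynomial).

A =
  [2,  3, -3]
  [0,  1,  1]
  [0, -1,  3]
x^3 - 6*x^2 + 12*x - 8

Expanding det(x·I − A) (e.g. by cofactor expansion or by noting that A is similar to its Jordan form J, which has the same characteristic polynomial as A) gives
  χ_A(x) = x^3 - 6*x^2 + 12*x - 8
which factors as (x - 2)^3. The eigenvalues (with algebraic multiplicities) are λ = 2 with multiplicity 3.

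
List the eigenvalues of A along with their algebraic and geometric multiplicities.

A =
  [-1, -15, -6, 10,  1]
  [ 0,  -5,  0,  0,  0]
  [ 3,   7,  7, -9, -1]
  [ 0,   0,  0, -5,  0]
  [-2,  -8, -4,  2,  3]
λ = -5: alg = 2, geom = 2; λ = 3: alg = 3, geom = 1

Step 1 — factor the characteristic polynomial to read off the algebraic multiplicities:
  χ_A(x) = (x - 3)^3*(x + 5)^2

Step 2 — compute geometric multiplicities via the rank-nullity identity g(λ) = n − rank(A − λI):
  rank(A − (-5)·I) = 3, so dim ker(A − (-5)·I) = n − 3 = 2
  rank(A − (3)·I) = 4, so dim ker(A − (3)·I) = n − 4 = 1

Summary:
  λ = -5: algebraic multiplicity = 2, geometric multiplicity = 2
  λ = 3: algebraic multiplicity = 3, geometric multiplicity = 1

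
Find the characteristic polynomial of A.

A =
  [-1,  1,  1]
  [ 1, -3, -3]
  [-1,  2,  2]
x^3 + 2*x^2 + x

Expanding det(x·I − A) (e.g. by cofactor expansion or by noting that A is similar to its Jordan form J, which has the same characteristic polynomial as A) gives
  χ_A(x) = x^3 + 2*x^2 + x
which factors as x*(x + 1)^2. The eigenvalues (with algebraic multiplicities) are λ = -1 with multiplicity 2, λ = 0 with multiplicity 1.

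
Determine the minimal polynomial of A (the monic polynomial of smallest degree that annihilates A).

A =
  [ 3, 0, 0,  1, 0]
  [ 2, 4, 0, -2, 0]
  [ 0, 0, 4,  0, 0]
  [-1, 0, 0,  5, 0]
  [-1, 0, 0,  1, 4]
x^2 - 8*x + 16

The characteristic polynomial is χ_A(x) = (x - 4)^5, so the eigenvalues are known. The minimal polynomial is
  m_A(x) = Π_λ (x − λ)^{k_λ}
where k_λ is the size of the *largest* Jordan block for λ (equivalently, the smallest k with (A − λI)^k v = 0 for every generalised eigenvector v of λ).

  λ = 4: largest Jordan block has size 2, contributing (x − 4)^2

So m_A(x) = (x - 4)^2 = x^2 - 8*x + 16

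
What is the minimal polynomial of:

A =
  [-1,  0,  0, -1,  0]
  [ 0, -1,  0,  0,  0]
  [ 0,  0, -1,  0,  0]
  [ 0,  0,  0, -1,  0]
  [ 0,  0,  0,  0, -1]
x^2 + 2*x + 1

The characteristic polynomial is χ_A(x) = (x + 1)^5, so the eigenvalues are known. The minimal polynomial is
  m_A(x) = Π_λ (x − λ)^{k_λ}
where k_λ is the size of the *largest* Jordan block for λ (equivalently, the smallest k with (A − λI)^k v = 0 for every generalised eigenvector v of λ).

  λ = -1: largest Jordan block has size 2, contributing (x + 1)^2

So m_A(x) = (x + 1)^2 = x^2 + 2*x + 1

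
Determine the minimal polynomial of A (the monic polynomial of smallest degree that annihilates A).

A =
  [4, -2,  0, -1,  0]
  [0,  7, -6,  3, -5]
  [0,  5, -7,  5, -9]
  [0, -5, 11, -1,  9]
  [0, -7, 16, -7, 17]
x^3 - 12*x^2 + 48*x - 64

The characteristic polynomial is χ_A(x) = (x - 4)^5, so the eigenvalues are known. The minimal polynomial is
  m_A(x) = Π_λ (x − λ)^{k_λ}
where k_λ is the size of the *largest* Jordan block for λ (equivalently, the smallest k with (A − λI)^k v = 0 for every generalised eigenvector v of λ).

  λ = 4: largest Jordan block has size 3, contributing (x − 4)^3

So m_A(x) = (x - 4)^3 = x^3 - 12*x^2 + 48*x - 64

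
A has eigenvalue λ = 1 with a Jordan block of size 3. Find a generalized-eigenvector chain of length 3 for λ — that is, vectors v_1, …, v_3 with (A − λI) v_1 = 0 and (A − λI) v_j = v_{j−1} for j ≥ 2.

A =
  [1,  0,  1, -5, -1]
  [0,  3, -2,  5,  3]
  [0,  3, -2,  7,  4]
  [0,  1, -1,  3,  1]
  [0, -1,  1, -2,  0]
A Jordan chain for λ = 1 of length 3:
v_1 = (-1, 0, 0, 0, 0)ᵀ
v_2 = (0, 2, 3, 1, -1)ᵀ
v_3 = (0, 1, 0, 0, 0)ᵀ

Let N = A − (1)·I. We want v_3 with N^3 v_3 = 0 but N^2 v_3 ≠ 0; then v_{j-1} := N · v_j for j = 3, …, 2.

Pick v_3 = (0, 1, 0, 0, 0)ᵀ.
Then v_2 = N · v_3 = (0, 2, 3, 1, -1)ᵀ.
Then v_1 = N · v_2 = (-1, 0, 0, 0, 0)ᵀ.

Sanity check: (A − (1)·I) v_1 = (0, 0, 0, 0, 0)ᵀ = 0. ✓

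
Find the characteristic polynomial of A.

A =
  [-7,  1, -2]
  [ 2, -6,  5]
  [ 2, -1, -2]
x^3 + 15*x^2 + 75*x + 125

Expanding det(x·I − A) (e.g. by cofactor expansion or by noting that A is similar to its Jordan form J, which has the same characteristic polynomial as A) gives
  χ_A(x) = x^3 + 15*x^2 + 75*x + 125
which factors as (x + 5)^3. The eigenvalues (with algebraic multiplicities) are λ = -5 with multiplicity 3.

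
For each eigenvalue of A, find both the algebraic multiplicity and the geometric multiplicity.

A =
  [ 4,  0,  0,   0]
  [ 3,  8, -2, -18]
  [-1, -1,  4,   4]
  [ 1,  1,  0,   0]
λ = 4: alg = 4, geom = 2

Step 1 — factor the characteristic polynomial to read off the algebraic multiplicities:
  χ_A(x) = (x - 4)^4

Step 2 — compute geometric multiplicities via the rank-nullity identity g(λ) = n − rank(A − λI):
  rank(A − (4)·I) = 2, so dim ker(A − (4)·I) = n − 2 = 2

Summary:
  λ = 4: algebraic multiplicity = 4, geometric multiplicity = 2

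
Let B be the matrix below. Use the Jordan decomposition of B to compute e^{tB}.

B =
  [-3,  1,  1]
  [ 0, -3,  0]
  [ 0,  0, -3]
e^{tB} =
  [exp(-3*t), t*exp(-3*t), t*exp(-3*t)]
  [0, exp(-3*t), 0]
  [0, 0, exp(-3*t)]

Strategy: write B = P · J · P⁻¹ where J is a Jordan canonical form, so e^{tB} = P · e^{tJ} · P⁻¹, and e^{tJ} can be computed block-by-block.

B has Jordan form
J =
  [-3,  1,  0]
  [ 0, -3,  0]
  [ 0,  0, -3]
(up to reordering of blocks).

Per-block formulas:
  For a 1×1 block at λ = -3: exp(t · [-3]) = [e^(-3t)].
  For a 2×2 Jordan block J_2(-3): exp(t · J_2(-3)) = e^(-3t)·(I + t·N), where N is the 2×2 nilpotent shift.

After assembling e^{tJ} and conjugating by P, we get:

e^{tB} =
  [exp(-3*t), t*exp(-3*t), t*exp(-3*t)]
  [0, exp(-3*t), 0]
  [0, 0, exp(-3*t)]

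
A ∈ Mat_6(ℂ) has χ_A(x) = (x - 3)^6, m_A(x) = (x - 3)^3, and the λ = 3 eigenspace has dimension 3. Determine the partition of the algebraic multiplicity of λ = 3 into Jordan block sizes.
Block sizes for λ = 3: [3, 2, 1]

Step 1 — from the characteristic polynomial, algebraic multiplicity of λ = 3 is 6. From dim ker(A − (3)·I) = 3, there are exactly 3 Jordan blocks for λ = 3.
Step 2 — from the minimal polynomial, the factor (x − 3)^3 tells us the largest block for λ = 3 has size 3.
Step 3 — with total size 6, 3 blocks, and largest block 3, the block sizes (in nonincreasing order) are [3, 2, 1].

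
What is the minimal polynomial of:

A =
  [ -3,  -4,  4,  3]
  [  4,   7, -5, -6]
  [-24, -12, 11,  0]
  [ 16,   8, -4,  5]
x^2 - 10*x + 25

The characteristic polynomial is χ_A(x) = (x - 5)^4, so the eigenvalues are known. The minimal polynomial is
  m_A(x) = Π_λ (x − λ)^{k_λ}
where k_λ is the size of the *largest* Jordan block for λ (equivalently, the smallest k with (A − λI)^k v = 0 for every generalised eigenvector v of λ).

  λ = 5: largest Jordan block has size 2, contributing (x − 5)^2

So m_A(x) = (x - 5)^2 = x^2 - 10*x + 25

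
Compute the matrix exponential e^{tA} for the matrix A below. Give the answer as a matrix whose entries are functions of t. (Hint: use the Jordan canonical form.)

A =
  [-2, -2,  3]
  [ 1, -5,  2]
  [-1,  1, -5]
e^{tA} =
  [-t^2*exp(-4*t)/2 + 2*t*exp(-4*t) + exp(-4*t), t^2*exp(-4*t)/2 - 2*t*exp(-4*t), -t^2*exp(-4*t)/2 + 3*t*exp(-4*t)]
  [-t^2*exp(-4*t)/2 + t*exp(-4*t), t^2*exp(-4*t)/2 - t*exp(-4*t) + exp(-4*t), -t^2*exp(-4*t)/2 + 2*t*exp(-4*t)]
  [-t*exp(-4*t), t*exp(-4*t), -t*exp(-4*t) + exp(-4*t)]

Strategy: write A = P · J · P⁻¹ where J is a Jordan canonical form, so e^{tA} = P · e^{tJ} · P⁻¹, and e^{tJ} can be computed block-by-block.

A has Jordan form
J =
  [-4,  1,  0]
  [ 0, -4,  1]
  [ 0,  0, -4]
(up to reordering of blocks).

Per-block formulas:
  For a 3×3 Jordan block J_3(-4): exp(t · J_3(-4)) = e^(-4t)·(I + t·N + (t^2/2)·N^2), where N is the 3×3 nilpotent shift.

After assembling e^{tJ} and conjugating by P, we get:

e^{tA} =
  [-t^2*exp(-4*t)/2 + 2*t*exp(-4*t) + exp(-4*t), t^2*exp(-4*t)/2 - 2*t*exp(-4*t), -t^2*exp(-4*t)/2 + 3*t*exp(-4*t)]
  [-t^2*exp(-4*t)/2 + t*exp(-4*t), t^2*exp(-4*t)/2 - t*exp(-4*t) + exp(-4*t), -t^2*exp(-4*t)/2 + 2*t*exp(-4*t)]
  [-t*exp(-4*t), t*exp(-4*t), -t*exp(-4*t) + exp(-4*t)]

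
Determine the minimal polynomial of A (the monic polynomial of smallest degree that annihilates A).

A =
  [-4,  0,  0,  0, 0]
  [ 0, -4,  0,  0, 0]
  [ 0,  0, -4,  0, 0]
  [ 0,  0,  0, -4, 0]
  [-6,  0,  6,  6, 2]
x^2 + 2*x - 8

The characteristic polynomial is χ_A(x) = (x - 2)*(x + 4)^4, so the eigenvalues are known. The minimal polynomial is
  m_A(x) = Π_λ (x − λ)^{k_λ}
where k_λ is the size of the *largest* Jordan block for λ (equivalently, the smallest k with (A − λI)^k v = 0 for every generalised eigenvector v of λ).

  λ = -4: largest Jordan block has size 1, contributing (x + 4)
  λ = 2: largest Jordan block has size 1, contributing (x − 2)

So m_A(x) = (x - 2)*(x + 4) = x^2 + 2*x - 8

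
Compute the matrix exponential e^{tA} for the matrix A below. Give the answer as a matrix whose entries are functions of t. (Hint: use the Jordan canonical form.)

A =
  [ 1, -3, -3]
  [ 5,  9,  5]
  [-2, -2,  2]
e^{tA} =
  [-3*t*exp(4*t) + exp(4*t), -3*t*exp(4*t), -3*t*exp(4*t)]
  [5*t*exp(4*t), 5*t*exp(4*t) + exp(4*t), 5*t*exp(4*t)]
  [-2*t*exp(4*t), -2*t*exp(4*t), -2*t*exp(4*t) + exp(4*t)]

Strategy: write A = P · J · P⁻¹ where J is a Jordan canonical form, so e^{tA} = P · e^{tJ} · P⁻¹, and e^{tJ} can be computed block-by-block.

A has Jordan form
J =
  [4, 1, 0]
  [0, 4, 0]
  [0, 0, 4]
(up to reordering of blocks).

Per-block formulas:
  For a 1×1 block at λ = 4: exp(t · [4]) = [e^(4t)].
  For a 2×2 Jordan block J_2(4): exp(t · J_2(4)) = e^(4t)·(I + t·N), where N is the 2×2 nilpotent shift.

After assembling e^{tJ} and conjugating by P, we get:

e^{tA} =
  [-3*t*exp(4*t) + exp(4*t), -3*t*exp(4*t), -3*t*exp(4*t)]
  [5*t*exp(4*t), 5*t*exp(4*t) + exp(4*t), 5*t*exp(4*t)]
  [-2*t*exp(4*t), -2*t*exp(4*t), -2*t*exp(4*t) + exp(4*t)]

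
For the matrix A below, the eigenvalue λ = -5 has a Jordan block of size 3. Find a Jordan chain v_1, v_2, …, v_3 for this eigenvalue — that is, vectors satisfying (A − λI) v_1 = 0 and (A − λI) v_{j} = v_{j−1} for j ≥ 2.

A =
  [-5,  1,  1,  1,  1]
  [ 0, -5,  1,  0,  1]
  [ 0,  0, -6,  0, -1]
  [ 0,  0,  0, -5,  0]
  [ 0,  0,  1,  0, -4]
A Jordan chain for λ = -5 of length 3:
v_1 = (1, 0, 0, 0, 0)ᵀ
v_2 = (1, 1, -1, 0, 1)ᵀ
v_3 = (0, 0, 1, 0, 0)ᵀ

Let N = A − (-5)·I. We want v_3 with N^3 v_3 = 0 but N^2 v_3 ≠ 0; then v_{j-1} := N · v_j for j = 3, …, 2.

Pick v_3 = (0, 0, 1, 0, 0)ᵀ.
Then v_2 = N · v_3 = (1, 1, -1, 0, 1)ᵀ.
Then v_1 = N · v_2 = (1, 0, 0, 0, 0)ᵀ.

Sanity check: (A − (-5)·I) v_1 = (0, 0, 0, 0, 0)ᵀ = 0. ✓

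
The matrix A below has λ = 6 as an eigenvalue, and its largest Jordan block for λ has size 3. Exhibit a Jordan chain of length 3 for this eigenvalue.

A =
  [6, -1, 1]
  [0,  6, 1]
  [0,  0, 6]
A Jordan chain for λ = 6 of length 3:
v_1 = (-1, 0, 0)ᵀ
v_2 = (1, 1, 0)ᵀ
v_3 = (0, 0, 1)ᵀ

Let N = A − (6)·I. We want v_3 with N^3 v_3 = 0 but N^2 v_3 ≠ 0; then v_{j-1} := N · v_j for j = 3, …, 2.

Pick v_3 = (0, 0, 1)ᵀ.
Then v_2 = N · v_3 = (1, 1, 0)ᵀ.
Then v_1 = N · v_2 = (-1, 0, 0)ᵀ.

Sanity check: (A − (6)·I) v_1 = (0, 0, 0)ᵀ = 0. ✓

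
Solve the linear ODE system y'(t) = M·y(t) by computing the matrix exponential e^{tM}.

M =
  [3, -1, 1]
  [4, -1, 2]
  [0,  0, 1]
e^{tM} =
  [2*t*exp(t) + exp(t), -t*exp(t), t*exp(t)]
  [4*t*exp(t), -2*t*exp(t) + exp(t), 2*t*exp(t)]
  [0, 0, exp(t)]

Strategy: write M = P · J · P⁻¹ where J is a Jordan canonical form, so e^{tM} = P · e^{tJ} · P⁻¹, and e^{tJ} can be computed block-by-block.

M has Jordan form
J =
  [1, 1, 0]
  [0, 1, 0]
  [0, 0, 1]
(up to reordering of blocks).

Per-block formulas:
  For a 1×1 block at λ = 1: exp(t · [1]) = [e^(1t)].
  For a 2×2 Jordan block J_2(1): exp(t · J_2(1)) = e^(1t)·(I + t·N), where N is the 2×2 nilpotent shift.

After assembling e^{tJ} and conjugating by P, we get:

e^{tM} =
  [2*t*exp(t) + exp(t), -t*exp(t), t*exp(t)]
  [4*t*exp(t), -2*t*exp(t) + exp(t), 2*t*exp(t)]
  [0, 0, exp(t)]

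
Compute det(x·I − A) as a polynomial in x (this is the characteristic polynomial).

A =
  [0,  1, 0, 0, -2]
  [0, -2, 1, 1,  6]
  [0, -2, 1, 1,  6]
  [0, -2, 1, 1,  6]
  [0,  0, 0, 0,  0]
x^5

Expanding det(x·I − A) (e.g. by cofactor expansion or by noting that A is similar to its Jordan form J, which has the same characteristic polynomial as A) gives
  χ_A(x) = x^5
which factors as x^5. The eigenvalues (with algebraic multiplicities) are λ = 0 with multiplicity 5.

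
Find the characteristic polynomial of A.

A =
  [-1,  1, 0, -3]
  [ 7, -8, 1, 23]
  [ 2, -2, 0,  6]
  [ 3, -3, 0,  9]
x^4

Expanding det(x·I − A) (e.g. by cofactor expansion or by noting that A is similar to its Jordan form J, which has the same characteristic polynomial as A) gives
  χ_A(x) = x^4
which factors as x^4. The eigenvalues (with algebraic multiplicities) are λ = 0 with multiplicity 4.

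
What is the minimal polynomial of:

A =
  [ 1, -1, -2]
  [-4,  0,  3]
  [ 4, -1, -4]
x^3 + 3*x^2 + 3*x + 1

The characteristic polynomial is χ_A(x) = (x + 1)^3, so the eigenvalues are known. The minimal polynomial is
  m_A(x) = Π_λ (x − λ)^{k_λ}
where k_λ is the size of the *largest* Jordan block for λ (equivalently, the smallest k with (A − λI)^k v = 0 for every generalised eigenvector v of λ).

  λ = -1: largest Jordan block has size 3, contributing (x + 1)^3

So m_A(x) = (x + 1)^3 = x^3 + 3*x^2 + 3*x + 1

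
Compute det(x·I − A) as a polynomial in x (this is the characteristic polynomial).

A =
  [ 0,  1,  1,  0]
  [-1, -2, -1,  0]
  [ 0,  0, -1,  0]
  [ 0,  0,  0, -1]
x^4 + 4*x^3 + 6*x^2 + 4*x + 1

Expanding det(x·I − A) (e.g. by cofactor expansion or by noting that A is similar to its Jordan form J, which has the same characteristic polynomial as A) gives
  χ_A(x) = x^4 + 4*x^3 + 6*x^2 + 4*x + 1
which factors as (x + 1)^4. The eigenvalues (with algebraic multiplicities) are λ = -1 with multiplicity 4.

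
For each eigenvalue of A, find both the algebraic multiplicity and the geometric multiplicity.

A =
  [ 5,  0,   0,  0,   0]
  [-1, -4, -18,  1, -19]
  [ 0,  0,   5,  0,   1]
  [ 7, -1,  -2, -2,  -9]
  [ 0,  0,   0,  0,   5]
λ = -3: alg = 2, geom = 1; λ = 5: alg = 3, geom = 2

Step 1 — factor the characteristic polynomial to read off the algebraic multiplicities:
  χ_A(x) = (x - 5)^3*(x + 3)^2

Step 2 — compute geometric multiplicities via the rank-nullity identity g(λ) = n − rank(A − λI):
  rank(A − (-3)·I) = 4, so dim ker(A − (-3)·I) = n − 4 = 1
  rank(A − (5)·I) = 3, so dim ker(A − (5)·I) = n − 3 = 2

Summary:
  λ = -3: algebraic multiplicity = 2, geometric multiplicity = 1
  λ = 5: algebraic multiplicity = 3, geometric multiplicity = 2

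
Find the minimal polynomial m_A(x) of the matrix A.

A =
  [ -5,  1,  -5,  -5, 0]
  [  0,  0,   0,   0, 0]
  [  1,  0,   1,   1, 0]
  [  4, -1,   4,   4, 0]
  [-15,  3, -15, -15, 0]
x^2

The characteristic polynomial is χ_A(x) = x^5, so the eigenvalues are known. The minimal polynomial is
  m_A(x) = Π_λ (x − λ)^{k_λ}
where k_λ is the size of the *largest* Jordan block for λ (equivalently, the smallest k with (A − λI)^k v = 0 for every generalised eigenvector v of λ).

  λ = 0: largest Jordan block has size 2, contributing (x − 0)^2

So m_A(x) = x^2 = x^2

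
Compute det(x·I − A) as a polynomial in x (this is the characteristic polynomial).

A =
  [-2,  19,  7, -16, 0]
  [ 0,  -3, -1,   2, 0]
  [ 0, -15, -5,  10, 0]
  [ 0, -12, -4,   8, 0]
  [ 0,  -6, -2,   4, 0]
x^5 + 2*x^4

Expanding det(x·I − A) (e.g. by cofactor expansion or by noting that A is similar to its Jordan form J, which has the same characteristic polynomial as A) gives
  χ_A(x) = x^5 + 2*x^4
which factors as x^4*(x + 2). The eigenvalues (with algebraic multiplicities) are λ = -2 with multiplicity 1, λ = 0 with multiplicity 4.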